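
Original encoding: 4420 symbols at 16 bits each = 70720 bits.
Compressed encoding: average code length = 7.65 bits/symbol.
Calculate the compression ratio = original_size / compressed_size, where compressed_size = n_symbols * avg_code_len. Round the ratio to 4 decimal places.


original_size = n_symbols * orig_bits = 4420 * 16 = 70720 bits
compressed_size = n_symbols * avg_code_len = 4420 * 7.65 = 33813.0 bits
ratio = original_size / compressed_size = 70720 / 33813.0 = 2.0915

Compression ratio = 2.0915


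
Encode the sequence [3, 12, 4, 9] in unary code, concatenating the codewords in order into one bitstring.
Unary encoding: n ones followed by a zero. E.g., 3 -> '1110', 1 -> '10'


Encode each number as n ones followed by a terminating 0:
  3 -> 1110 (4 bits)
  12 -> 1111111111110 (13 bits)
  4 -> 11110 (5 bits)
  9 -> 1111111110 (10 bits)
Total length = 4 + 13 + 5 + 10 = 32 bits.

Unary([3, 12, 4, 9]) = 11101111111111110111101111111110 (32 bits)


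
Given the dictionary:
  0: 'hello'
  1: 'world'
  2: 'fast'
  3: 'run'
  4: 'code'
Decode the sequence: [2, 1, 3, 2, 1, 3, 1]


Look up each index in the dictionary:
  2 -> 'fast'
  1 -> 'world'
  3 -> 'run'
  2 -> 'fast'
  1 -> 'world'
  3 -> 'run'
  1 -> 'world'

Decoded: "fast world run fast world run world"


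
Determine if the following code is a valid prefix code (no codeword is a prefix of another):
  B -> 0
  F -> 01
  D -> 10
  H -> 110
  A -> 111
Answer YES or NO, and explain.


Checking each pair (does one codeword prefix another?):
  B='0' vs F='01': prefix -- VIOLATION

NO -- this is NOT a valid prefix code. B (0) is a prefix of F (01).


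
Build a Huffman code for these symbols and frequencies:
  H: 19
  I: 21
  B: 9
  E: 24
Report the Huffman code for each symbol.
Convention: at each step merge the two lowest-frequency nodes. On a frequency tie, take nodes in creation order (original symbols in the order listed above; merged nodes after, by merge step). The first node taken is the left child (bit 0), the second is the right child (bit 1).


Huffman tree construction:
Step 1: Merge B(9) + H(19) = 28
Step 2: Merge I(21) + E(24) = 45
Step 3: Merge (B+H)(28) + (I+E)(45) = 73
Read each symbol's code off the tree from the root (left child = 0, right child = 1).

Codes:
  H: 01 (length 2)
  I: 10 (length 2)
  B: 00 (length 2)
  E: 11 (length 2)
Average code length: 146/73 = 2.0000 bits/symbol


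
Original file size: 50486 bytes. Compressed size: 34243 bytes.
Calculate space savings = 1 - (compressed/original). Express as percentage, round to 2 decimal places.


ratio = compressed/original = 34243/50486 = 0.678267
savings = 1 - ratio = 1 - 0.678267 = 0.321733
as a percentage: 0.321733 * 100 = 32.17%

Space savings = 1 - 34243/50486 = 32.17%


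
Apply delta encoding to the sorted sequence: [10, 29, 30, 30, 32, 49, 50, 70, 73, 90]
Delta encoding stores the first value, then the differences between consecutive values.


First value: 10
Deltas:
  29 - 10 = 19
  30 - 29 = 1
  30 - 30 = 0
  32 - 30 = 2
  49 - 32 = 17
  50 - 49 = 1
  70 - 50 = 20
  73 - 70 = 3
  90 - 73 = 17


Delta encoded: [10, 19, 1, 0, 2, 17, 1, 20, 3, 17]


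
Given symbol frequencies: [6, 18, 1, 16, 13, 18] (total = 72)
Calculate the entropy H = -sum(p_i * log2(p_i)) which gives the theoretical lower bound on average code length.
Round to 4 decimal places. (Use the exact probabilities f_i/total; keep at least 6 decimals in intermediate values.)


Per-symbol terms -p_i * log2(p_i) with p_i = f_i/72:
  p = 6/72 = 0.083333: log2(p) = -3.584963, -p*log2(p) = 0.298747
  p = 18/72 = 0.250000: log2(p) = -2.000000, -p*log2(p) = 0.500000
  p = 1/72 = 0.013889: log2(p) = -6.169925, -p*log2(p) = 0.085693
  p = 16/72 = 0.222222: log2(p) = -2.169925, -p*log2(p) = 0.482206
  p = 13/72 = 0.180556: log2(p) = -2.469485, -p*log2(p) = 0.445879
  p = 18/72 = 0.250000: log2(p) = -2.000000, -p*log2(p) = 0.500000
H = 0.298747 + 0.500000 + 0.085693 + 0.482206 + 0.445879 + 0.500000 = 2.312525

H = 2.3125 bits/symbol


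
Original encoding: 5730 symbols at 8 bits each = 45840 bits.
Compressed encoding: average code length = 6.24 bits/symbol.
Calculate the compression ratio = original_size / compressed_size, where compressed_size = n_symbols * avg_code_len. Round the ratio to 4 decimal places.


original_size = n_symbols * orig_bits = 5730 * 8 = 45840 bits
compressed_size = n_symbols * avg_code_len = 5730 * 6.24 = 35755.2 bits
ratio = original_size / compressed_size = 45840 / 35755.2 = 1.2821

Compression ratio = 1.2821


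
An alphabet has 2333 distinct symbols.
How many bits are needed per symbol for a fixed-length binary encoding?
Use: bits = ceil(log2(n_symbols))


log2(2333) = 11.188
Bracket: 2^11 = 2048 < 2333 <= 2^12 = 4096
So ceil(log2(2333)) = 12

bits = ceil(log2(2333)) = ceil(11.188) = 12 bits


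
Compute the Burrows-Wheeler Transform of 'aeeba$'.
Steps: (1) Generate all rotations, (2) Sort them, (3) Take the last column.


Rotations (sorted):
  0: $aeeba -> last char: a
  1: a$aeeb -> last char: b
  2: aeeba$ -> last char: $
  3: ba$aee -> last char: e
  4: eba$ae -> last char: e
  5: eeba$a -> last char: a


BWT = ab$eea


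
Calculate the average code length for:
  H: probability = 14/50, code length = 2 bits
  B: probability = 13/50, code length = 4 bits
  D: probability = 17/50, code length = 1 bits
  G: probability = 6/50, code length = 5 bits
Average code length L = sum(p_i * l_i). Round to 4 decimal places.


Weighted contributions p_i * l_i:
  H: (14/50) * 2 = 28/50
  B: (13/50) * 4 = 52/50
  D: (17/50) * 1 = 17/50
  G: (6/50) * 5 = 30/50
Sum = (28 + 52 + 17 + 30)/50 = 127/50

L = 127/50 = 2.5400 bits/symbol


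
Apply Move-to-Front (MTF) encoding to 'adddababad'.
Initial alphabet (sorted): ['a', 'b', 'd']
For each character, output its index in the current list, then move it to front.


MTF encoding:
'a': index 0 in ['a', 'b', 'd'] -> ['a', 'b', 'd']
'd': index 2 in ['a', 'b', 'd'] -> ['d', 'a', 'b']
'd': index 0 in ['d', 'a', 'b'] -> ['d', 'a', 'b']
'd': index 0 in ['d', 'a', 'b'] -> ['d', 'a', 'b']
'a': index 1 in ['d', 'a', 'b'] -> ['a', 'd', 'b']
'b': index 2 in ['a', 'd', 'b'] -> ['b', 'a', 'd']
'a': index 1 in ['b', 'a', 'd'] -> ['a', 'b', 'd']
'b': index 1 in ['a', 'b', 'd'] -> ['b', 'a', 'd']
'a': index 1 in ['b', 'a', 'd'] -> ['a', 'b', 'd']
'd': index 2 in ['a', 'b', 'd'] -> ['d', 'a', 'b']


Output: [0, 2, 0, 0, 1, 2, 1, 1, 1, 2]


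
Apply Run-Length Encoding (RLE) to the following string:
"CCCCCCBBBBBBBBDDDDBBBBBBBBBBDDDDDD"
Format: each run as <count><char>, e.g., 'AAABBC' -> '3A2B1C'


Scanning runs left to right:
  i=0: run of 'C' x 6 -> '6C'
  i=6: run of 'B' x 8 -> '8B'
  i=14: run of 'D' x 4 -> '4D'
  i=18: run of 'B' x 10 -> '10B'
  i=28: run of 'D' x 6 -> '6D'

RLE = 6C8B4D10B6D


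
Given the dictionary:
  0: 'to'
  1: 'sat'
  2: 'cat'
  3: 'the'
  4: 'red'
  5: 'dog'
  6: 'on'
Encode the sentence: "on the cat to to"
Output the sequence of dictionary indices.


Look up each word in the dictionary:
  'on' -> 6
  'the' -> 3
  'cat' -> 2
  'to' -> 0
  'to' -> 0

Encoded: [6, 3, 2, 0, 0]


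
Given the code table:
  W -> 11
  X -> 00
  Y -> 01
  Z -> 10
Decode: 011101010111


Decoding:
01 -> Y
11 -> W
01 -> Y
01 -> Y
01 -> Y
11 -> W


Result: YWYYYW


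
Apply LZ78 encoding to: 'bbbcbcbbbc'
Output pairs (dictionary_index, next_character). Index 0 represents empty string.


LZ78 encoding steps:
Dictionary: {0: ''}
Step 1: w='' (idx 0), next='b' -> output (0, 'b'), add 'b' as idx 1
Step 2: w='b' (idx 1), next='b' -> output (1, 'b'), add 'bb' as idx 2
Step 3: w='' (idx 0), next='c' -> output (0, 'c'), add 'c' as idx 3
Step 4: w='b' (idx 1), next='c' -> output (1, 'c'), add 'bc' as idx 4
Step 5: w='bb' (idx 2), next='b' -> output (2, 'b'), add 'bbb' as idx 5
Step 6: w='c' (idx 3), end of input -> output (3, '')


Encoded: [(0, 'b'), (1, 'b'), (0, 'c'), (1, 'c'), (2, 'b'), (3, '')]


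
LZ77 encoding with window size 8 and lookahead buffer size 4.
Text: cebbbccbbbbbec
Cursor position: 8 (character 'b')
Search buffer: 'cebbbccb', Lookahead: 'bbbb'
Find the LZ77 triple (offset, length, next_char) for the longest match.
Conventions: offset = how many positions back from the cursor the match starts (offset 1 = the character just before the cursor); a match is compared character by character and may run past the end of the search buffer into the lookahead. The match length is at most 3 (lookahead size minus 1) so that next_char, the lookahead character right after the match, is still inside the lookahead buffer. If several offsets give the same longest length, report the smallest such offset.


Try each offset into the search buffer:
  offset=1 (pos 7, char 'b'): match length 3
  offset=2 (pos 6, char 'c'): match length 0
  offset=3 (pos 5, char 'c'): match length 0
  offset=4 (pos 4, char 'b'): match length 1
  offset=5 (pos 3, char 'b'): match length 2
  offset=6 (pos 2, char 'b'): match length 3
  offset=7 (pos 1, char 'e'): match length 0
  offset=8 (pos 0, char 'c'): match length 0
Longest match has length 3, found at offsets 1, 6; take the smallest, offset 1.
next_char = character at position 8 + 3 = 11 -> 'b'

Best match: offset=1, length=3 (matching 'bbb' starting at position 7)
LZ77 triple: (1, 3, 'b')


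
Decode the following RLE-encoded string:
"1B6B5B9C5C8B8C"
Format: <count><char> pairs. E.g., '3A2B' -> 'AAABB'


Expanding each <count><char> pair:
  1B -> 'B'
  6B -> 'BBBBBB'
  5B -> 'BBBBB'
  9C -> 'CCCCCCCCC'
  5C -> 'CCCCC'
  8B -> 'BBBBBBBB'
  8C -> 'CCCCCCCC'

Decoded = BBBBBBBBBBBBCCCCCCCCCCCCCCBBBBBBBBCCCCCCCC


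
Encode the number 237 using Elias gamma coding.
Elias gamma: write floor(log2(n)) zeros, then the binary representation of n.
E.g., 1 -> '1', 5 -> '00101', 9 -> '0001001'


num_bits = floor(log2(237)) + 1 = 8
leading_zeros = num_bits - 1 = 7
binary(237) = 11101101

Elias gamma(237) = '0000000' + '11101101' = 000000011101101 (15 bits)


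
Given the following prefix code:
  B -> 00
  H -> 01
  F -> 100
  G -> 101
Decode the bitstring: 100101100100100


Decoding step by step:
Bits 100 -> F
Bits 101 -> G
Bits 100 -> F
Bits 100 -> F
Bits 100 -> F


Decoded message: FGFFF


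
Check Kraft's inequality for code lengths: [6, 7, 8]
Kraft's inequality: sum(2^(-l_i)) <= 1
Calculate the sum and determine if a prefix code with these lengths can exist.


Sum = 2^(-6) + 2^(-7) + 2^(-8)
    = 0.015625 + 0.0078125 + 0.00390625
    = 7/256 = 0.02734375
Since 0.02734375 <= 1, Kraft's inequality IS satisfied.
A prefix code with these lengths CAN exist.

Kraft sum = 0.02734375. Satisfied.


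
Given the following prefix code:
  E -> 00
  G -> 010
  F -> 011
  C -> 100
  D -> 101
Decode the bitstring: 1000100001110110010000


Decoding step by step:
Bits 100 -> C
Bits 010 -> G
Bits 00 -> E
Bits 011 -> F
Bits 101 -> D
Bits 100 -> C
Bits 100 -> C
Bits 00 -> E


Decoded message: CGEFDCCE


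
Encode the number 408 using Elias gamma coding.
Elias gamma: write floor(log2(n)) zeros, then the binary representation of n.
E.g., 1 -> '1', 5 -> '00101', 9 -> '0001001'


num_bits = floor(log2(408)) + 1 = 9
leading_zeros = num_bits - 1 = 8
binary(408) = 110011000

Elias gamma(408) = '00000000' + '110011000' = 00000000110011000 (17 bits)


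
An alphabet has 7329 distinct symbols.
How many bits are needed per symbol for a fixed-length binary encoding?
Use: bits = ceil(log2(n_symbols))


log2(7329) = 12.8394
Bracket: 2^12 = 4096 < 7329 <= 2^13 = 8192
So ceil(log2(7329)) = 13

bits = ceil(log2(7329)) = ceil(12.8394) = 13 bits


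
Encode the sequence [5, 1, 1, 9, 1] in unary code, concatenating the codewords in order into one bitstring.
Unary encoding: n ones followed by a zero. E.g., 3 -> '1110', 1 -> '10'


Encode each number as n ones followed by a terminating 0:
  5 -> 111110 (6 bits)
  1 -> 10 (2 bits)
  1 -> 10 (2 bits)
  9 -> 1111111110 (10 bits)
  1 -> 10 (2 bits)
Total length = 6 + 2 + 2 + 10 + 2 = 22 bits.

Unary([5, 1, 1, 9, 1]) = 1111101010111111111010 (22 bits)


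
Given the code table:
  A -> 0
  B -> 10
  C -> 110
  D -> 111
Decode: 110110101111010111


Decoding:
110 -> C
110 -> C
10 -> B
111 -> D
10 -> B
10 -> B
111 -> D


Result: CCBDBBD


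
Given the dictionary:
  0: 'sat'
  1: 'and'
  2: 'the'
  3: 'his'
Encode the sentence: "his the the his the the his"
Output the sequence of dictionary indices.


Look up each word in the dictionary:
  'his' -> 3
  'the' -> 2
  'the' -> 2
  'his' -> 3
  'the' -> 2
  'the' -> 2
  'his' -> 3

Encoded: [3, 2, 2, 3, 2, 2, 3]


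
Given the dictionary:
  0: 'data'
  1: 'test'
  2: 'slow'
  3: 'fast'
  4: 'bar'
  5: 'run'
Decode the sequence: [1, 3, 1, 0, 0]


Look up each index in the dictionary:
  1 -> 'test'
  3 -> 'fast'
  1 -> 'test'
  0 -> 'data'
  0 -> 'data'

Decoded: "test fast test data data"


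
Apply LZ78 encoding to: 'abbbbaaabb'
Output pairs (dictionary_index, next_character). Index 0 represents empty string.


LZ78 encoding steps:
Dictionary: {0: ''}
Step 1: w='' (idx 0), next='a' -> output (0, 'a'), add 'a' as idx 1
Step 2: w='' (idx 0), next='b' -> output (0, 'b'), add 'b' as idx 2
Step 3: w='b' (idx 2), next='b' -> output (2, 'b'), add 'bb' as idx 3
Step 4: w='b' (idx 2), next='a' -> output (2, 'a'), add 'ba' as idx 4
Step 5: w='a' (idx 1), next='a' -> output (1, 'a'), add 'aa' as idx 5
Step 6: w='bb' (idx 3), end of input -> output (3, '')


Encoded: [(0, 'a'), (0, 'b'), (2, 'b'), (2, 'a'), (1, 'a'), (3, '')]


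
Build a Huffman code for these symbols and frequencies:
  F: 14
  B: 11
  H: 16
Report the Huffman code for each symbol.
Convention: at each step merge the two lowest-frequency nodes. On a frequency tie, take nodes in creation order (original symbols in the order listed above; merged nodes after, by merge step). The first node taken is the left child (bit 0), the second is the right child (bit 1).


Huffman tree construction:
Step 1: Merge B(11) + F(14) = 25
Step 2: Merge H(16) + (B+F)(25) = 41
Read each symbol's code off the tree from the root (left child = 0, right child = 1).

Codes:
  F: 11 (length 2)
  B: 10 (length 2)
  H: 0 (length 1)
Average code length: 66/41 = 1.6098 bits/symbol


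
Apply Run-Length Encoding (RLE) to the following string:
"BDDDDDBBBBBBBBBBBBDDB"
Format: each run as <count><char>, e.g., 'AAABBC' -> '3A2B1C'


Scanning runs left to right:
  i=0: run of 'B' x 1 -> '1B'
  i=1: run of 'D' x 5 -> '5D'
  i=6: run of 'B' x 12 -> '12B'
  i=18: run of 'D' x 2 -> '2D'
  i=20: run of 'B' x 1 -> '1B'

RLE = 1B5D12B2D1B


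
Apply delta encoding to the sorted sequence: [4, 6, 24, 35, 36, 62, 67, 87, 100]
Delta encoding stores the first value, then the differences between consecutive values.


First value: 4
Deltas:
  6 - 4 = 2
  24 - 6 = 18
  35 - 24 = 11
  36 - 35 = 1
  62 - 36 = 26
  67 - 62 = 5
  87 - 67 = 20
  100 - 87 = 13


Delta encoded: [4, 2, 18, 11, 1, 26, 5, 20, 13]


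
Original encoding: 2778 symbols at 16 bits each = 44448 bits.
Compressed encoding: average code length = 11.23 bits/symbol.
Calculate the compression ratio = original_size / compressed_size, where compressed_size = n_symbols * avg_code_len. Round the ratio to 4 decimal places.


original_size = n_symbols * orig_bits = 2778 * 16 = 44448 bits
compressed_size = n_symbols * avg_code_len = 2778 * 11.23 = 31196.94 bits
ratio = original_size / compressed_size = 44448 / 31196.94 = 1.4248

Compression ratio = 1.4248


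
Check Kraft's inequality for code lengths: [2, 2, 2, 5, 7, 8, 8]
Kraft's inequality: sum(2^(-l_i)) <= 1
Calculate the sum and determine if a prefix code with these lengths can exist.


Sum = 2^(-2) + 2^(-2) + 2^(-2) + 2^(-5) + 2^(-7) + 2^(-8) + 2^(-8)
    = 0.25 + 0.25 + 0.25 + 0.03125 + 0.0078125 + 0.00390625 + 0.00390625
    = 204/256 = 0.796875
Since 0.796875 <= 1, Kraft's inequality IS satisfied.
A prefix code with these lengths CAN exist.

Kraft sum = 0.796875. Satisfied.


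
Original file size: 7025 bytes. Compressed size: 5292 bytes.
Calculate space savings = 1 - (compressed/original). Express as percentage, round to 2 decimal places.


ratio = compressed/original = 5292/7025 = 0.75331
savings = 1 - ratio = 1 - 0.75331 = 0.24669
as a percentage: 0.24669 * 100 = 24.67%

Space savings = 1 - 5292/7025 = 24.67%


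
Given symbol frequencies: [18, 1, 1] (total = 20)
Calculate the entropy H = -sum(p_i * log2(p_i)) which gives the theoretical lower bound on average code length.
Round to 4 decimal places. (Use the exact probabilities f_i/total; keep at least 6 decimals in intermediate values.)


Per-symbol terms -p_i * log2(p_i) with p_i = f_i/20:
  p = 18/20 = 0.900000: log2(p) = -0.152003, -p*log2(p) = 0.136803
  p = 1/20 = 0.050000: log2(p) = -4.321928, -p*log2(p) = 0.216096
  p = 1/20 = 0.050000: log2(p) = -4.321928, -p*log2(p) = 0.216096
H = 0.136803 + 0.216096 + 0.216096 = 0.568995

H = 0.569 bits/symbol


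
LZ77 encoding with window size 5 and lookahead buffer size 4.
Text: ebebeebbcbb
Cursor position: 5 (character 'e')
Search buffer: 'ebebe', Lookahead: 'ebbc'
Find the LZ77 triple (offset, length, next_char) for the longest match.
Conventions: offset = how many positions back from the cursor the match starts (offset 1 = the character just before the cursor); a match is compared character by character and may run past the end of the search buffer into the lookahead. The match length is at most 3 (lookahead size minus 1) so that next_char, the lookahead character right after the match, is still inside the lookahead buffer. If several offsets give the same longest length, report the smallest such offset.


Try each offset into the search buffer:
  offset=1 (pos 4, char 'e'): match length 1
  offset=2 (pos 3, char 'b'): match length 0
  offset=3 (pos 2, char 'e'): match length 2
  offset=4 (pos 1, char 'b'): match length 0
  offset=5 (pos 0, char 'e'): match length 2
Longest match has length 2, found at offsets 3, 5; take the smallest, offset 3.
next_char = character at position 5 + 2 = 7 -> 'b'

Best match: offset=3, length=2 (matching 'eb' starting at position 2)
LZ77 triple: (3, 2, 'b')


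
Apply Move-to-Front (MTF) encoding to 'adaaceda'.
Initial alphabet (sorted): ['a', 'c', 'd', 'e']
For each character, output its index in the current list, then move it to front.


MTF encoding:
'a': index 0 in ['a', 'c', 'd', 'e'] -> ['a', 'c', 'd', 'e']
'd': index 2 in ['a', 'c', 'd', 'e'] -> ['d', 'a', 'c', 'e']
'a': index 1 in ['d', 'a', 'c', 'e'] -> ['a', 'd', 'c', 'e']
'a': index 0 in ['a', 'd', 'c', 'e'] -> ['a', 'd', 'c', 'e']
'c': index 2 in ['a', 'd', 'c', 'e'] -> ['c', 'a', 'd', 'e']
'e': index 3 in ['c', 'a', 'd', 'e'] -> ['e', 'c', 'a', 'd']
'd': index 3 in ['e', 'c', 'a', 'd'] -> ['d', 'e', 'c', 'a']
'a': index 3 in ['d', 'e', 'c', 'a'] -> ['a', 'd', 'e', 'c']


Output: [0, 2, 1, 0, 2, 3, 3, 3]


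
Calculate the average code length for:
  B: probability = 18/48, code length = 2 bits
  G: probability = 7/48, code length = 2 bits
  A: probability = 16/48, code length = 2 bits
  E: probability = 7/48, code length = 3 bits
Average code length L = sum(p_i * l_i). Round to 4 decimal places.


Weighted contributions p_i * l_i:
  B: (18/48) * 2 = 36/48
  G: (7/48) * 2 = 14/48
  A: (16/48) * 2 = 32/48
  E: (7/48) * 3 = 21/48
Sum = (36 + 14 + 32 + 21)/48 = 103/48

L = 103/48 = 2.1458 bits/symbol


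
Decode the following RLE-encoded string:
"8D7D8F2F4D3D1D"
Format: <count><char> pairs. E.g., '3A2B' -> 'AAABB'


Expanding each <count><char> pair:
  8D -> 'DDDDDDDD'
  7D -> 'DDDDDDD'
  8F -> 'FFFFFFFF'
  2F -> 'FF'
  4D -> 'DDDD'
  3D -> 'DDD'
  1D -> 'D'

Decoded = DDDDDDDDDDDDDDDFFFFFFFFFFDDDDDDDD


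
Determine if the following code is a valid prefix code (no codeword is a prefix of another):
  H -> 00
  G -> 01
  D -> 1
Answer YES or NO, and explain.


Checking each pair (does one codeword prefix another?):
  H='00' vs G='01': no prefix
  H='00' vs D='1': no prefix
  G='01' vs H='00': no prefix
  G='01' vs D='1': no prefix
  D='1' vs H='00': no prefix
  D='1' vs G='01': no prefix
No violation found over all pairs.

YES -- this is a valid prefix code. No codeword is a prefix of any other codeword.


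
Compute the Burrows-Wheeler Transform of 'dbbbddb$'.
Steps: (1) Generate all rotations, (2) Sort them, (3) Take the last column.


Rotations (sorted):
  0: $dbbbddb -> last char: b
  1: b$dbbbdd -> last char: d
  2: bbbddb$d -> last char: d
  3: bbddb$db -> last char: b
  4: bddb$dbb -> last char: b
  5: db$dbbbd -> last char: d
  6: dbbbddb$ -> last char: $
  7: ddb$dbbb -> last char: b


BWT = bddbbd$b


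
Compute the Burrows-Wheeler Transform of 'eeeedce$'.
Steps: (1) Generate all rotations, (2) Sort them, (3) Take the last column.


Rotations (sorted):
  0: $eeeedce -> last char: e
  1: ce$eeeed -> last char: d
  2: dce$eeee -> last char: e
  3: e$eeeedc -> last char: c
  4: edce$eee -> last char: e
  5: eedce$ee -> last char: e
  6: eeedce$e -> last char: e
  7: eeeedce$ -> last char: $


BWT = edeceee$


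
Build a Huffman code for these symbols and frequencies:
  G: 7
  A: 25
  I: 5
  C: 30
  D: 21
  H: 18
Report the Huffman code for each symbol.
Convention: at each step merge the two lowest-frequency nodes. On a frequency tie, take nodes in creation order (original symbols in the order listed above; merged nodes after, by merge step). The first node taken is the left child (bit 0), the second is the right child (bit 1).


Huffman tree construction:
Step 1: Merge I(5) + G(7) = 12
Step 2: Merge (I+G)(12) + H(18) = 30
Step 3: Merge D(21) + A(25) = 46
Step 4: Merge C(30) + ((I+G)+H)(30) = 60
Step 5: Merge (D+A)(46) + (C+((I+G)+H))(60) = 106
Read each symbol's code off the tree from the root (left child = 0, right child = 1).

Codes:
  G: 1101 (length 4)
  A: 01 (length 2)
  I: 1100 (length 4)
  C: 10 (length 2)
  D: 00 (length 2)
  H: 111 (length 3)
Average code length: 254/106 = 2.3962 bits/symbol


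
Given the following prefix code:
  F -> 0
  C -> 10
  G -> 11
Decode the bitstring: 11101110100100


Decoding step by step:
Bits 11 -> G
Bits 10 -> C
Bits 11 -> G
Bits 10 -> C
Bits 10 -> C
Bits 0 -> F
Bits 10 -> C
Bits 0 -> F


Decoded message: GCGCCFCF


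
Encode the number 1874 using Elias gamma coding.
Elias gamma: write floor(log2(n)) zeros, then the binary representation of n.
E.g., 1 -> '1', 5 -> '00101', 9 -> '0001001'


num_bits = floor(log2(1874)) + 1 = 11
leading_zeros = num_bits - 1 = 10
binary(1874) = 11101010010

Elias gamma(1874) = '0000000000' + '11101010010' = 000000000011101010010 (21 bits)


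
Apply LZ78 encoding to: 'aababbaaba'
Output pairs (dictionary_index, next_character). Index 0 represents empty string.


LZ78 encoding steps:
Dictionary: {0: ''}
Step 1: w='' (idx 0), next='a' -> output (0, 'a'), add 'a' as idx 1
Step 2: w='a' (idx 1), next='b' -> output (1, 'b'), add 'ab' as idx 2
Step 3: w='ab' (idx 2), next='b' -> output (2, 'b'), add 'abb' as idx 3
Step 4: w='a' (idx 1), next='a' -> output (1, 'a'), add 'aa' as idx 4
Step 5: w='' (idx 0), next='b' -> output (0, 'b'), add 'b' as idx 5
Step 6: w='a' (idx 1), end of input -> output (1, '')


Encoded: [(0, 'a'), (1, 'b'), (2, 'b'), (1, 'a'), (0, 'b'), (1, '')]


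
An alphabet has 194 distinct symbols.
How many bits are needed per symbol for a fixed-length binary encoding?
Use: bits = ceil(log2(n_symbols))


log2(194) = 7.5999
Bracket: 2^7 = 128 < 194 <= 2^8 = 256
So ceil(log2(194)) = 8

bits = ceil(log2(194)) = ceil(7.5999) = 8 bits


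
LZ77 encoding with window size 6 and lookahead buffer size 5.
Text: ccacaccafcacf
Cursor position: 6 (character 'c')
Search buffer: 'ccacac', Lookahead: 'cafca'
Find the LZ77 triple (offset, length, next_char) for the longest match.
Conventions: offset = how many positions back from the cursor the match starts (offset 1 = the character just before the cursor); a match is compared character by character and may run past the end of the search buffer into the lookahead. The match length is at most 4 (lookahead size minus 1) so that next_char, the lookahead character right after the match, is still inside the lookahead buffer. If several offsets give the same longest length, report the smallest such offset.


Try each offset into the search buffer:
  offset=1 (pos 5, char 'c'): match length 1
  offset=2 (pos 4, char 'a'): match length 0
  offset=3 (pos 3, char 'c'): match length 2
  offset=4 (pos 2, char 'a'): match length 0
  offset=5 (pos 1, char 'c'): match length 2
  offset=6 (pos 0, char 'c'): match length 1
Longest match has length 2, found at offsets 3, 5; take the smallest, offset 3.
next_char = character at position 6 + 2 = 8 -> 'f'

Best match: offset=3, length=2 (matching 'ca' starting at position 3)
LZ77 triple: (3, 2, 'f')


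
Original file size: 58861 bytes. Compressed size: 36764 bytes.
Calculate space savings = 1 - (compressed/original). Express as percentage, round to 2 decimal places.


ratio = compressed/original = 36764/58861 = 0.62459
savings = 1 - ratio = 1 - 0.62459 = 0.37541
as a percentage: 0.37541 * 100 = 37.54%

Space savings = 1 - 36764/58861 = 37.54%


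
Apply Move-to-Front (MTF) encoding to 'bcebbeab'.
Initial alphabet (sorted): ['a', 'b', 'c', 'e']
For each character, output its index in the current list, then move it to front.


MTF encoding:
'b': index 1 in ['a', 'b', 'c', 'e'] -> ['b', 'a', 'c', 'e']
'c': index 2 in ['b', 'a', 'c', 'e'] -> ['c', 'b', 'a', 'e']
'e': index 3 in ['c', 'b', 'a', 'e'] -> ['e', 'c', 'b', 'a']
'b': index 2 in ['e', 'c', 'b', 'a'] -> ['b', 'e', 'c', 'a']
'b': index 0 in ['b', 'e', 'c', 'a'] -> ['b', 'e', 'c', 'a']
'e': index 1 in ['b', 'e', 'c', 'a'] -> ['e', 'b', 'c', 'a']
'a': index 3 in ['e', 'b', 'c', 'a'] -> ['a', 'e', 'b', 'c']
'b': index 2 in ['a', 'e', 'b', 'c'] -> ['b', 'a', 'e', 'c']


Output: [1, 2, 3, 2, 0, 1, 3, 2]


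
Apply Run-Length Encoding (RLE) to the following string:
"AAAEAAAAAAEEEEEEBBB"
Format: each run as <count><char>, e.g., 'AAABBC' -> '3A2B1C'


Scanning runs left to right:
  i=0: run of 'A' x 3 -> '3A'
  i=3: run of 'E' x 1 -> '1E'
  i=4: run of 'A' x 6 -> '6A'
  i=10: run of 'E' x 6 -> '6E'
  i=16: run of 'B' x 3 -> '3B'

RLE = 3A1E6A6E3B


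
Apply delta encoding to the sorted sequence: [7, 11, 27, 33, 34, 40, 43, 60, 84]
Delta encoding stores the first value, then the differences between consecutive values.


First value: 7
Deltas:
  11 - 7 = 4
  27 - 11 = 16
  33 - 27 = 6
  34 - 33 = 1
  40 - 34 = 6
  43 - 40 = 3
  60 - 43 = 17
  84 - 60 = 24


Delta encoded: [7, 4, 16, 6, 1, 6, 3, 17, 24]


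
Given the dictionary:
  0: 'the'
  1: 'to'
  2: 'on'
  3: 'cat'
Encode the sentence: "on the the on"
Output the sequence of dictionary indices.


Look up each word in the dictionary:
  'on' -> 2
  'the' -> 0
  'the' -> 0
  'on' -> 2

Encoded: [2, 0, 0, 2]


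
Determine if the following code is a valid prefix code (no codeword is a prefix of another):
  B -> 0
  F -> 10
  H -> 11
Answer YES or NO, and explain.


Checking each pair (does one codeword prefix another?):
  B='0' vs F='10': no prefix
  B='0' vs H='11': no prefix
  F='10' vs B='0': no prefix
  F='10' vs H='11': no prefix
  H='11' vs B='0': no prefix
  H='11' vs F='10': no prefix
No violation found over all pairs.

YES -- this is a valid prefix code. No codeword is a prefix of any other codeword.


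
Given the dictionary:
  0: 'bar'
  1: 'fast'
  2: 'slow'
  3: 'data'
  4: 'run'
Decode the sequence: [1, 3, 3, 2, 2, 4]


Look up each index in the dictionary:
  1 -> 'fast'
  3 -> 'data'
  3 -> 'data'
  2 -> 'slow'
  2 -> 'slow'
  4 -> 'run'

Decoded: "fast data data slow slow run"


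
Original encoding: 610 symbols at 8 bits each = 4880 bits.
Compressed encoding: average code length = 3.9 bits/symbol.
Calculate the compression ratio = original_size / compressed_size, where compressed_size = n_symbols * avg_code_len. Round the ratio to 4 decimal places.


original_size = n_symbols * orig_bits = 610 * 8 = 4880 bits
compressed_size = n_symbols * avg_code_len = 610 * 3.9 = 2379.0 bits
ratio = original_size / compressed_size = 4880 / 2379.0 = 2.0513

Compression ratio = 2.0513


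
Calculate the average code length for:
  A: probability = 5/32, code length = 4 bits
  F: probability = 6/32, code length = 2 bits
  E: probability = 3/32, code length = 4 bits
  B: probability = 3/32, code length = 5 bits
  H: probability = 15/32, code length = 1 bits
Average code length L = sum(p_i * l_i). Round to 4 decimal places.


Weighted contributions p_i * l_i:
  A: (5/32) * 4 = 20/32
  F: (6/32) * 2 = 12/32
  E: (3/32) * 4 = 12/32
  B: (3/32) * 5 = 15/32
  H: (15/32) * 1 = 15/32
Sum = (20 + 12 + 12 + 15 + 15)/32 = 74/32

L = 74/32 = 2.3125 bits/symbol


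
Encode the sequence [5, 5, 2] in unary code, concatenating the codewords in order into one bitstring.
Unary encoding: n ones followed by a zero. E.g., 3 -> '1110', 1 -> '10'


Encode each number as n ones followed by a terminating 0:
  5 -> 111110 (6 bits)
  5 -> 111110 (6 bits)
  2 -> 110 (3 bits)
Total length = 6 + 6 + 3 = 15 bits.

Unary([5, 5, 2]) = 111110111110110 (15 bits)


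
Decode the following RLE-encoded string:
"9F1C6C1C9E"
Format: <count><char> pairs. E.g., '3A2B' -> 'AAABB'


Expanding each <count><char> pair:
  9F -> 'FFFFFFFFF'
  1C -> 'C'
  6C -> 'CCCCCC'
  1C -> 'C'
  9E -> 'EEEEEEEEE'

Decoded = FFFFFFFFFCCCCCCCCEEEEEEEEE


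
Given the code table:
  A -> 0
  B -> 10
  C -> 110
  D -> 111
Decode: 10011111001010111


Decoding:
10 -> B
0 -> A
111 -> D
110 -> C
0 -> A
10 -> B
10 -> B
111 -> D


Result: BADCABBD


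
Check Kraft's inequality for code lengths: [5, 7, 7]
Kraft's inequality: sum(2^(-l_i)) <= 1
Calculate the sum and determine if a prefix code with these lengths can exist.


Sum = 2^(-5) + 2^(-7) + 2^(-7)
    = 0.03125 + 0.0078125 + 0.0078125
    = 6/128 = 0.046875
Since 0.046875 <= 1, Kraft's inequality IS satisfied.
A prefix code with these lengths CAN exist.

Kraft sum = 0.046875. Satisfied.


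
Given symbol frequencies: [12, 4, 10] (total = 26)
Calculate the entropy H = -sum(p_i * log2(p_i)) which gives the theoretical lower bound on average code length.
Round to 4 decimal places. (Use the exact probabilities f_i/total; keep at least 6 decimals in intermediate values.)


Per-symbol terms -p_i * log2(p_i) with p_i = f_i/26:
  p = 12/26 = 0.461538: log2(p) = -1.115477, -p*log2(p) = 0.514836
  p = 4/26 = 0.153846: log2(p) = -2.700440, -p*log2(p) = 0.415452
  p = 10/26 = 0.384615: log2(p) = -1.378512, -p*log2(p) = 0.530197
H = 0.514836 + 0.415452 + 0.530197 = 1.460485

H = 1.4605 bits/symbol


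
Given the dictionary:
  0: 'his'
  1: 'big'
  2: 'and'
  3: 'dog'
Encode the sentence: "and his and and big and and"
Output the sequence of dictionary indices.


Look up each word in the dictionary:
  'and' -> 2
  'his' -> 0
  'and' -> 2
  'and' -> 2
  'big' -> 1
  'and' -> 2
  'and' -> 2

Encoded: [2, 0, 2, 2, 1, 2, 2]


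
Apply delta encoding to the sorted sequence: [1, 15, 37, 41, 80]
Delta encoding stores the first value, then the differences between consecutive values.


First value: 1
Deltas:
  15 - 1 = 14
  37 - 15 = 22
  41 - 37 = 4
  80 - 41 = 39


Delta encoded: [1, 14, 22, 4, 39]


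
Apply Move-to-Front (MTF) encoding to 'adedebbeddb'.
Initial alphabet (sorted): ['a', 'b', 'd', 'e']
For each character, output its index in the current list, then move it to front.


MTF encoding:
'a': index 0 in ['a', 'b', 'd', 'e'] -> ['a', 'b', 'd', 'e']
'd': index 2 in ['a', 'b', 'd', 'e'] -> ['d', 'a', 'b', 'e']
'e': index 3 in ['d', 'a', 'b', 'e'] -> ['e', 'd', 'a', 'b']
'd': index 1 in ['e', 'd', 'a', 'b'] -> ['d', 'e', 'a', 'b']
'e': index 1 in ['d', 'e', 'a', 'b'] -> ['e', 'd', 'a', 'b']
'b': index 3 in ['e', 'd', 'a', 'b'] -> ['b', 'e', 'd', 'a']
'b': index 0 in ['b', 'e', 'd', 'a'] -> ['b', 'e', 'd', 'a']
'e': index 1 in ['b', 'e', 'd', 'a'] -> ['e', 'b', 'd', 'a']
'd': index 2 in ['e', 'b', 'd', 'a'] -> ['d', 'e', 'b', 'a']
'd': index 0 in ['d', 'e', 'b', 'a'] -> ['d', 'e', 'b', 'a']
'b': index 2 in ['d', 'e', 'b', 'a'] -> ['b', 'd', 'e', 'a']


Output: [0, 2, 3, 1, 1, 3, 0, 1, 2, 0, 2]


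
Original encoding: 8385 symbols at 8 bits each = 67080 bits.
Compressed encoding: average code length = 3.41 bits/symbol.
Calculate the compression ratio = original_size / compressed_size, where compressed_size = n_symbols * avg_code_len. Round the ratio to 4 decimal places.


original_size = n_symbols * orig_bits = 8385 * 8 = 67080 bits
compressed_size = n_symbols * avg_code_len = 8385 * 3.41 = 28592.85 bits
ratio = original_size / compressed_size = 67080 / 28592.85 = 2.346

Compression ratio = 2.346


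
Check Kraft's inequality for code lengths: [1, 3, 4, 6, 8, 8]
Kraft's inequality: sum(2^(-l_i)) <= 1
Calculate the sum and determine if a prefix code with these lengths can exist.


Sum = 2^(-1) + 2^(-3) + 2^(-4) + 2^(-6) + 2^(-8) + 2^(-8)
    = 0.5 + 0.125 + 0.0625 + 0.015625 + 0.00390625 + 0.00390625
    = 182/256 = 0.7109375
Since 0.7109375 <= 1, Kraft's inequality IS satisfied.
A prefix code with these lengths CAN exist.

Kraft sum = 0.7109375. Satisfied.


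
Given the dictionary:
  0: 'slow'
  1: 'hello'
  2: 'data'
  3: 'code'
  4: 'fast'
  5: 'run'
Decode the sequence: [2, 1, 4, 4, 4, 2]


Look up each index in the dictionary:
  2 -> 'data'
  1 -> 'hello'
  4 -> 'fast'
  4 -> 'fast'
  4 -> 'fast'
  2 -> 'data'

Decoded: "data hello fast fast fast data"


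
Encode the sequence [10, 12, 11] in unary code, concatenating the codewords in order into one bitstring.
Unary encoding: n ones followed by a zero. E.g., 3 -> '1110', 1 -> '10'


Encode each number as n ones followed by a terminating 0:
  10 -> 11111111110 (11 bits)
  12 -> 1111111111110 (13 bits)
  11 -> 111111111110 (12 bits)
Total length = 11 + 13 + 12 = 36 bits.

Unary([10, 12, 11]) = 111111111101111111111110111111111110 (36 bits)


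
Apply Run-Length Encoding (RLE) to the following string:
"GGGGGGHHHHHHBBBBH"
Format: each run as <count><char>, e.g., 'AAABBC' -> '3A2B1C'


Scanning runs left to right:
  i=0: run of 'G' x 6 -> '6G'
  i=6: run of 'H' x 6 -> '6H'
  i=12: run of 'B' x 4 -> '4B'
  i=16: run of 'H' x 1 -> '1H'

RLE = 6G6H4B1H


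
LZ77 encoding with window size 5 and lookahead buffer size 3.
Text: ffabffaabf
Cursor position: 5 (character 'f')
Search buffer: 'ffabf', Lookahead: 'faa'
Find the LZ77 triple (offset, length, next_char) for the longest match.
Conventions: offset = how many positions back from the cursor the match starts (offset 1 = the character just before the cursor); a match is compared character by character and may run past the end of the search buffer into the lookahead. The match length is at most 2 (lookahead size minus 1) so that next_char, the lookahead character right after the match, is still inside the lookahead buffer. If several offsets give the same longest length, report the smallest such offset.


Try each offset into the search buffer:
  offset=1 (pos 4, char 'f'): match length 1
  offset=2 (pos 3, char 'b'): match length 0
  offset=3 (pos 2, char 'a'): match length 0
  offset=4 (pos 1, char 'f'): match length 2
  offset=5 (pos 0, char 'f'): match length 1
Longest match has length 2 at offset 4.
next_char = character at position 5 + 2 = 7 -> 'a'

Best match: offset=4, length=2 (matching 'fa' starting at position 1)
LZ77 triple: (4, 2, 'a')


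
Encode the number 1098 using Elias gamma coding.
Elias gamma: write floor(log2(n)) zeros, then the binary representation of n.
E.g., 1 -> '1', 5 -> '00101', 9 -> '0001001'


num_bits = floor(log2(1098)) + 1 = 11
leading_zeros = num_bits - 1 = 10
binary(1098) = 10001001010

Elias gamma(1098) = '0000000000' + '10001001010' = 000000000010001001010 (21 bits)


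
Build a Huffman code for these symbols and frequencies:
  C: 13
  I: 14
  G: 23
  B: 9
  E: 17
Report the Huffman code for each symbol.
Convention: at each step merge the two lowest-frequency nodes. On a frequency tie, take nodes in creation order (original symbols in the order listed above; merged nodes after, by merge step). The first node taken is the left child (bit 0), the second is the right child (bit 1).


Huffman tree construction:
Step 1: Merge B(9) + C(13) = 22
Step 2: Merge I(14) + E(17) = 31
Step 3: Merge (B+C)(22) + G(23) = 45
Step 4: Merge (I+E)(31) + ((B+C)+G)(45) = 76
Read each symbol's code off the tree from the root (left child = 0, right child = 1).

Codes:
  C: 101 (length 3)
  I: 00 (length 2)
  G: 11 (length 2)
  B: 100 (length 3)
  E: 01 (length 2)
Average code length: 174/76 = 2.2895 bits/symbol


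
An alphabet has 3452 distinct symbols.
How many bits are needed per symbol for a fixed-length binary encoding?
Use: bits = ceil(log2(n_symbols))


log2(3452) = 11.7532
Bracket: 2^11 = 2048 < 3452 <= 2^12 = 4096
So ceil(log2(3452)) = 12

bits = ceil(log2(3452)) = ceil(11.7532) = 12 bits


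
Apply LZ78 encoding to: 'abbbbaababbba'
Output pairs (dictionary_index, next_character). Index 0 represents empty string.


LZ78 encoding steps:
Dictionary: {0: ''}
Step 1: w='' (idx 0), next='a' -> output (0, 'a'), add 'a' as idx 1
Step 2: w='' (idx 0), next='b' -> output (0, 'b'), add 'b' as idx 2
Step 3: w='b' (idx 2), next='b' -> output (2, 'b'), add 'bb' as idx 3
Step 4: w='b' (idx 2), next='a' -> output (2, 'a'), add 'ba' as idx 4
Step 5: w='a' (idx 1), next='b' -> output (1, 'b'), add 'ab' as idx 5
Step 6: w='ab' (idx 5), next='b' -> output (5, 'b'), add 'abb' as idx 6
Step 7: w='ba' (idx 4), end of input -> output (4, '')


Encoded: [(0, 'a'), (0, 'b'), (2, 'b'), (2, 'a'), (1, 'b'), (5, 'b'), (4, '')]


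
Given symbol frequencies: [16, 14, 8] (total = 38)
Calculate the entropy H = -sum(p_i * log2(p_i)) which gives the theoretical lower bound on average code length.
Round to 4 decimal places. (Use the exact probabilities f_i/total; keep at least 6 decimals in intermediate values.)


Per-symbol terms -p_i * log2(p_i) with p_i = f_i/38:
  p = 16/38 = 0.421053: log2(p) = -1.247928, -p*log2(p) = 0.525443
  p = 14/38 = 0.368421: log2(p) = -1.440573, -p*log2(p) = 0.530737
  p = 8/38 = 0.210526: log2(p) = -2.247928, -p*log2(p) = 0.473248
H = 0.525443 + 0.530737 + 0.473248 = 1.529428

H = 1.5294 bits/symbol


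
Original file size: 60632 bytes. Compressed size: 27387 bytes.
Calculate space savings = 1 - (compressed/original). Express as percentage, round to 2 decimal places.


ratio = compressed/original = 27387/60632 = 0.451692
savings = 1 - ratio = 1 - 0.451692 = 0.548308
as a percentage: 0.548308 * 100 = 54.83%

Space savings = 1 - 27387/60632 = 54.83%


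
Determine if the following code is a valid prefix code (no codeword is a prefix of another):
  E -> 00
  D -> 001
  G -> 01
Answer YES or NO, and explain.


Checking each pair (does one codeword prefix another?):
  E='00' vs D='001': prefix -- VIOLATION

NO -- this is NOT a valid prefix code. E (00) is a prefix of D (001).


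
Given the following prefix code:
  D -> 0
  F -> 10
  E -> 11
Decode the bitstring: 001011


Decoding step by step:
Bits 0 -> D
Bits 0 -> D
Bits 10 -> F
Bits 11 -> E


Decoded message: DDFE


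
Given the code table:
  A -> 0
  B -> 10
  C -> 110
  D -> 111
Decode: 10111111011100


Decoding:
10 -> B
111 -> D
111 -> D
0 -> A
111 -> D
0 -> A
0 -> A


Result: BDDADAA


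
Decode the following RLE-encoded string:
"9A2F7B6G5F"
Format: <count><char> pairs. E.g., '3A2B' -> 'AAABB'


Expanding each <count><char> pair:
  9A -> 'AAAAAAAAA'
  2F -> 'FF'
  7B -> 'BBBBBBB'
  6G -> 'GGGGGG'
  5F -> 'FFFFF'

Decoded = AAAAAAAAAFFBBBBBBBGGGGGGFFFFF


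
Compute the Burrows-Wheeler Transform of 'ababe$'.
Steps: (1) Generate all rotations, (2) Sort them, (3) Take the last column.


Rotations (sorted):
  0: $ababe -> last char: e
  1: ababe$ -> last char: $
  2: abe$ab -> last char: b
  3: babe$a -> last char: a
  4: be$aba -> last char: a
  5: e$abab -> last char: b


BWT = e$baab


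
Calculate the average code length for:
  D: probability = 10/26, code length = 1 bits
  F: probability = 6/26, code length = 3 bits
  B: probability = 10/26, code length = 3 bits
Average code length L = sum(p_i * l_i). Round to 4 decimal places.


Weighted contributions p_i * l_i:
  D: (10/26) * 1 = 10/26
  F: (6/26) * 3 = 18/26
  B: (10/26) * 3 = 30/26
Sum = (10 + 18 + 30)/26 = 58/26

L = 58/26 = 2.2308 bits/symbol
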